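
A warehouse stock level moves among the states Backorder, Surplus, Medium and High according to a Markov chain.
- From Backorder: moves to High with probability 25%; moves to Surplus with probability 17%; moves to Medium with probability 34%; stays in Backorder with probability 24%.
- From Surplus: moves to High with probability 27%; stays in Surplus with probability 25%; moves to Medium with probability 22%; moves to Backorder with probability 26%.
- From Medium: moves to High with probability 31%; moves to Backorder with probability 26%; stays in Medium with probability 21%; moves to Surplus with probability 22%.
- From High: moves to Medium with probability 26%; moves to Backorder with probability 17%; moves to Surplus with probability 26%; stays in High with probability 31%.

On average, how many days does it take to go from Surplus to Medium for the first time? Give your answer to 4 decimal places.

3.8652

Let t(s) be the expected number of days to first reach Medium from state s, with t(Medium) = 0. Conditioning on the first day:
t(Backorder) = 1 + 0.24·t(Backorder) + 0.17·t(Surplus) + 0.25·t(High)
t(Surplus) = 1 + 0.26·t(Backorder) + 0.25·t(Surplus) + 0.27·t(High)
t(High) = 1 + 0.17·t(Backorder) + 0.26·t(Surplus) + 0.31·t(High)
Solving: t(Backorder) = 3.4128, t(Surplus) = 3.8652, t(High) = 3.7466.
Expected days from Surplus to Medium: 3.8652.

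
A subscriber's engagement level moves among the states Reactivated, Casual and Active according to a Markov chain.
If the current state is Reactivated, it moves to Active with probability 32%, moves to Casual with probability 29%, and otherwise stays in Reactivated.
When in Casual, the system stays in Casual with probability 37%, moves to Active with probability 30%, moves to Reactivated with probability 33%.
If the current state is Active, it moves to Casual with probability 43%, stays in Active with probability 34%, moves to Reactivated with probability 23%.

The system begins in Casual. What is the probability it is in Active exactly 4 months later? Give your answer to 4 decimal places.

Propagate the distribution vector 4 months from Casual.
After 0 months: (0.0000, 1.0000, 0.0000)
After 1 month: (0.3300, 0.3700, 0.3000)
After 2 months: (0.3198, 0.3616, 0.3186)
After 3 months: (0.3173, 0.3635, 0.3191)
After 4 months: (0.3171, 0.3638, 0.3191)
P(in Active after 4 months) = 0.3191

0.3191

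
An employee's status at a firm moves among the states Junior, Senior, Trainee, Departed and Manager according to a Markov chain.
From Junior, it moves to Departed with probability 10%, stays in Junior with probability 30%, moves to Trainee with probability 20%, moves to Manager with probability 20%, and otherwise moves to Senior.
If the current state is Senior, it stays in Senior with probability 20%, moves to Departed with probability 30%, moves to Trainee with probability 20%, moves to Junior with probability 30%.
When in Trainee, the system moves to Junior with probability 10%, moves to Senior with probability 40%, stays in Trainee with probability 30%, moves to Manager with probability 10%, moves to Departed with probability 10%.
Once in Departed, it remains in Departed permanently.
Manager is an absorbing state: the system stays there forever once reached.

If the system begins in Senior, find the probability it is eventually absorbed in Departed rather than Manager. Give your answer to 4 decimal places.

0.7360

Let h(s) be the probability of absorption at Departed starting from transient state s. Then h(Departed) = 1 and h(Manager) = 0. By first-step analysis:
h(Junior) = 0.3·h(Junior) + 0.2·h(Senior) + 0.2·h(Trainee) + 0.1·1 + 0.2·0
h(Senior) = 0.3·h(Junior) + 0.2·h(Senior) + 0.2·h(Trainee) + 0.3·1
h(Trainee) = 0.1·h(Junior) + 0.4·h(Senior) + 0.3·h(Trainee) + 0.1·1 + 0.1·0
Solving: h(Junior) = 0.5360, h(Senior) = 0.7360, h(Trainee) = 0.6400.
Starting from Senior, the probability is 0.7360.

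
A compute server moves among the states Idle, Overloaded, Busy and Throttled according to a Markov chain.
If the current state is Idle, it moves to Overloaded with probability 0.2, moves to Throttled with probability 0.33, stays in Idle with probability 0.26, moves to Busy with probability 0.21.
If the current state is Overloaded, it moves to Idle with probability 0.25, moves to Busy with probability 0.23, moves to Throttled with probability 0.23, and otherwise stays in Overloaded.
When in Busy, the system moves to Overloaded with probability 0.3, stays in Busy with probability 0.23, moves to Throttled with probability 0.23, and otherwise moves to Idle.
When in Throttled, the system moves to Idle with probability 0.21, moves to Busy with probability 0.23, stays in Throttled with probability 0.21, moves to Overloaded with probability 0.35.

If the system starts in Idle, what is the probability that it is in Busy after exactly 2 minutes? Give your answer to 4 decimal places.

Propagate the distribution vector 2 minutes from Idle.
After 0 minutes: (1.0000, 0.0000, 0.0000, 0.0000)
After 1 minute: (0.2600, 0.2000, 0.2100, 0.3300)
After 2 minutes: (0.2373, 0.2885, 0.2248, 0.2494)
P(in Busy after 2 minutes) = 0.2248

0.2248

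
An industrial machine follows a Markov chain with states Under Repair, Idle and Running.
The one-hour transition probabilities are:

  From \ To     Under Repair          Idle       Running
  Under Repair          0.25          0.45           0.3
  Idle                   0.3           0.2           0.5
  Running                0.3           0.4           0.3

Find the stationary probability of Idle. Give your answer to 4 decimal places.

Let the stationary distribution be π with π = πP and π_1 + π_2 + π_3 = 1.
π_1 = 0.25·π_1 + 0.3·π_2 + 0.3·π_3
π_2 = 0.45·π_1 + 0.2·π_2 + 0.4·π_3
Solving with the normalization constraint gives π = (0.2857, 0.3452, 0.3690).
So the stationary probability of Idle is 0.3452.

0.3452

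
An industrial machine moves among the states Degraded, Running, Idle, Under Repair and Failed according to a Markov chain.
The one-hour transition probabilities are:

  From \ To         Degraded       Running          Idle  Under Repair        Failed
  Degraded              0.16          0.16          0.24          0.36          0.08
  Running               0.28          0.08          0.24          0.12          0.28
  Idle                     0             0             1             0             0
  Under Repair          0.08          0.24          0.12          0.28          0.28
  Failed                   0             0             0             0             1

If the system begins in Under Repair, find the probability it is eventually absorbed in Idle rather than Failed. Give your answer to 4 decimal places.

Let h(s) be the probability of absorption at Idle starting from transient state s. Then h(Idle) = 1 and h(Failed) = 0. By first-step analysis:
h(Degraded) = 0.16·h(Degraded) + 0.16·h(Running) + 0.24·1 + 0.36·h(Under Repair) + 0.08·0
h(Running) = 0.28·h(Degraded) + 0.08·h(Running) + 0.24·1 + 0.12·h(Under Repair) + 0.28·0
h(Under Repair) = 0.08·h(Degraded) + 0.24·h(Running) + 0.12·1 + 0.28·h(Under Repair) + 0.28·0
Solving: h(Degraded) = 0.5416, h(Running) = 0.4760, h(Under Repair) = 0.3855.
Starting from Under Repair, the probability is 0.3855.

0.3855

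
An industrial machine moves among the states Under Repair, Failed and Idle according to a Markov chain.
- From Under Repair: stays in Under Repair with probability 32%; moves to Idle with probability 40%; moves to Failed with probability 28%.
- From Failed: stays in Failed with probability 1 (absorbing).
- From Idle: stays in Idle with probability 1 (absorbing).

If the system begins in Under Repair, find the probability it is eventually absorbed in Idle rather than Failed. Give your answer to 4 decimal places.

Let h(s) be the probability of absorption at Idle starting from transient state s. Then h(Idle) = 1 and h(Failed) = 0. By first-step analysis:
h(Under Repair) = 0.32·h(Under Repair) + 0.28·0 + 0.4·1
Solving: h(Under Repair) = 0.5882.
Starting from Under Repair, the probability is 0.5882.

0.5882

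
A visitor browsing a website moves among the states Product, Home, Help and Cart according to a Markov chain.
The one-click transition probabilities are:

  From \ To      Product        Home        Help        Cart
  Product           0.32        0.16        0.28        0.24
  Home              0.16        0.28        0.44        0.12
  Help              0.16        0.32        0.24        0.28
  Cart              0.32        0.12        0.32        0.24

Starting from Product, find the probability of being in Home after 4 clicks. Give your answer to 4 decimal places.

0.2278

Propagate the distribution vector 4 clicks from Product.
After 0 clicks: (1.0000, 0.0000, 0.0000, 0.0000)
After 1 click: (0.3200, 0.1600, 0.2800, 0.2400)
After 2 clicks: (0.2496, 0.2144, 0.3040, 0.2320)
After 3 clicks: (0.2371, 0.2251, 0.3114, 0.2264)
After 4 clicks: (0.2342, 0.2278, 0.3126, 0.2254)
P(in Home after 4 clicks) = 0.2278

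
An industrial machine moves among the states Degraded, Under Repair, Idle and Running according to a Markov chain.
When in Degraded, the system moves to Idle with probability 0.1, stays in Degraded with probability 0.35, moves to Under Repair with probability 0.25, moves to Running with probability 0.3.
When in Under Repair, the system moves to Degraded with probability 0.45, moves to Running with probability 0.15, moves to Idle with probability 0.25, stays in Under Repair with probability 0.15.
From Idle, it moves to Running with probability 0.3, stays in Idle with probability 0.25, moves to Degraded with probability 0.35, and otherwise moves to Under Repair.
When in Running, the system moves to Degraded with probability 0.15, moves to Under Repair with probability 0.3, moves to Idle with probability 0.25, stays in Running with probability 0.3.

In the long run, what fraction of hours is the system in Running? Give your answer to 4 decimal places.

0.2682

Let the stationary distribution be π with π = πP and π_1 + π_2 + π_3 + π_4 = 1.
π_1 = 0.35·π_1 + 0.45·π_2 + 0.35·π_3 + 0.15·π_4
π_2 = 0.25·π_1 + 0.15·π_2 + 0.1·π_3 + 0.3·π_4
π_3 = 0.1·π_1 + 0.25·π_2 + 0.25·π_3 + 0.25·π_4
Solving with the normalization constraint gives π = (0.3175, 0.2119, 0.2024, 0.2682).
So the stationary probability of Running is 0.2682.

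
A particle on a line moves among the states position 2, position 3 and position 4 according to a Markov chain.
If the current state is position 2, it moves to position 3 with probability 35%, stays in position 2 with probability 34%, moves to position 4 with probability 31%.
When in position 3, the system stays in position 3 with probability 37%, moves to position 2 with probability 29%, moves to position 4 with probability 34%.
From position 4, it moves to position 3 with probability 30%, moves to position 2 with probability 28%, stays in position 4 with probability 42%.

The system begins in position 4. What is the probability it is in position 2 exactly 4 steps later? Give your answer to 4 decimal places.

0.3015

Propagate the distribution vector 4 steps from position 4.
After 0 steps: (0.0000, 0.0000, 1.0000)
After 1 step: (0.2800, 0.3000, 0.4200)
After 2 steps: (0.2998, 0.3350, 0.3652)
After 3 steps: (0.3013, 0.3384, 0.3602)
After 4 steps: (0.3015, 0.3388, 0.3598)
P(in position 2 after 4 steps) = 0.3015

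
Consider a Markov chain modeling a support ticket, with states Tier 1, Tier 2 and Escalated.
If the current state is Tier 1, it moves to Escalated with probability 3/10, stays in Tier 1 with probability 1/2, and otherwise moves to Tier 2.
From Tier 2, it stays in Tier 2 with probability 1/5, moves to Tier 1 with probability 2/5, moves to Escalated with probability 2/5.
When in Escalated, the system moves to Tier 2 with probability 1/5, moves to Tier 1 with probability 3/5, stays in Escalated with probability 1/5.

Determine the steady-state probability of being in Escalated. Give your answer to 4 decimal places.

0.2909

Let the stationary distribution be π with π = πP and π_1 + π_2 + π_3 = 1.
π_1 = 0.5·π_1 + 0.4·π_2 + 0.6·π_3
π_2 = 0.2·π_1 + 0.2·π_2 + 0.2·π_3
Solving with the normalization constraint gives π = (0.5091, 0.2000, 0.2909).
So the stationary probability of Escalated is 0.2909.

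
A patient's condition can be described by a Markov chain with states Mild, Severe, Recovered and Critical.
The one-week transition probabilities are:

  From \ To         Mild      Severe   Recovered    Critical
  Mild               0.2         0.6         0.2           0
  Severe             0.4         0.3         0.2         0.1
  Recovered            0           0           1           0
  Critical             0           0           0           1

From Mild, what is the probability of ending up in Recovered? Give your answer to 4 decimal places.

Let h(s) be the probability of absorption at Recovered starting from transient state s. Then h(Recovered) = 1 and h(Critical) = 0. By first-step analysis:
h(Mild) = 0.2·h(Mild) + 0.6·h(Severe) + 0.2·1
h(Severe) = 0.4·h(Mild) + 0.3·h(Severe) + 0.2·1 + 0.1·0
Solving: h(Mild) = 0.8125, h(Severe) = 0.7500.
Starting from Mild, the probability is 0.8125.

0.8125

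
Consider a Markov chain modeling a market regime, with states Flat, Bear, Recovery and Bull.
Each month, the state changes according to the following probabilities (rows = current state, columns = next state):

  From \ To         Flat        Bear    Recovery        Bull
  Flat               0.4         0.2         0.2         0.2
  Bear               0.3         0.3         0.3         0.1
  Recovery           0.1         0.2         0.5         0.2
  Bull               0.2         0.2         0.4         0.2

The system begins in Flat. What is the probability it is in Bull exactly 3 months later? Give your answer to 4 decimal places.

0.1780

Propagate the distribution vector 3 months from Flat.
After 0 months: (1.0000, 0.0000, 0.0000, 0.0000)
After 1 month: (0.4000, 0.2000, 0.2000, 0.2000)
After 2 months: (0.2800, 0.2200, 0.3200, 0.1800)
After 3 months: (0.2460, 0.2220, 0.3540, 0.1780)
P(in Bull after 3 months) = 0.1780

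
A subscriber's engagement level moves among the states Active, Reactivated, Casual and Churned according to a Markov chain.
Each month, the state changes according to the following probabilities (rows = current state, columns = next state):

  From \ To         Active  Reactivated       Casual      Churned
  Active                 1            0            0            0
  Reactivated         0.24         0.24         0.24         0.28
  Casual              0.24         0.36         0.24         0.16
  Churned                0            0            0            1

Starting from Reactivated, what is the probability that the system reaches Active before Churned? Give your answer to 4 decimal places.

0.4886

Let h(s) be the probability of absorption at Active starting from transient state s. Then h(Active) = 1 and h(Churned) = 0. By first-step analysis:
h(Reactivated) = 0.24·1 + 0.24·h(Reactivated) + 0.24·h(Casual) + 0.28·0
h(Casual) = 0.24·1 + 0.36·h(Reactivated) + 0.24·h(Casual) + 0.16·0
Solving: h(Reactivated) = 0.4886, h(Casual) = 0.5472.
Starting from Reactivated, the probability is 0.4886.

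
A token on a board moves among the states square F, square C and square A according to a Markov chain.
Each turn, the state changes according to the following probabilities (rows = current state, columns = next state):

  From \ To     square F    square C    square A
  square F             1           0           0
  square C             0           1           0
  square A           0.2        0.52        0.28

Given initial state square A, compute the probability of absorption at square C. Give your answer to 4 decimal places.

Let h(s) be the probability of absorption at square C starting from transient state s. Then h(square C) = 1 and h(square F) = 0. By first-step analysis:
h(square A) = 0.2·0 + 0.52·1 + 0.28·h(square A)
Solving: h(square A) = 0.7222.
Starting from square A, the probability is 0.7222.

0.7222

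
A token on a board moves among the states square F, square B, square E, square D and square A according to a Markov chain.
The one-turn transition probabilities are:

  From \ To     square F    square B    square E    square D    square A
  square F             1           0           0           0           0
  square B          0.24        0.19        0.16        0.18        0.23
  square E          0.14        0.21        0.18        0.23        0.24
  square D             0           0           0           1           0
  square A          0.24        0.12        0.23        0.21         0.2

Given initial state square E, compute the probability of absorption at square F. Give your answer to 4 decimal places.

0.4564

Let h(s) be the probability of absorption at square F starting from transient state s. Then h(square F) = 1 and h(square D) = 0. By first-step analysis:
h(square B) = 0.24·1 + 0.19·h(square B) + 0.16·h(square E) + 0.18·0 + 0.23·h(square A)
h(square E) = 0.14·1 + 0.21·h(square B) + 0.18·h(square E) + 0.23·0 + 0.24·h(square A)
h(square A) = 0.24·1 + 0.12·h(square B) + 0.23·h(square E) + 0.21·0 + 0.2·h(square A)
Solving: h(square B) = 0.5315, h(square E) = 0.4564, h(square A) = 0.5109.
Starting from square E, the probability is 0.4564.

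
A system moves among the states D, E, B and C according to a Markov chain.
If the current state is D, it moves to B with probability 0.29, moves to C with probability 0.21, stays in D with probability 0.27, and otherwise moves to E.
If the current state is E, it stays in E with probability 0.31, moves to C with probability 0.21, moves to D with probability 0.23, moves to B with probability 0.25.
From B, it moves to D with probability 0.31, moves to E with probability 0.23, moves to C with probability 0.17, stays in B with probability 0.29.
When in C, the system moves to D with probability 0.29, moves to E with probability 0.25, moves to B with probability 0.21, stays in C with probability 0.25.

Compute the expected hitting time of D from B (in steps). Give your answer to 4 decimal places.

3.4997

Let t(s) be the expected number of steps to first reach D from state s, with t(D) = 0. Conditioning on the first step:
t(E) = 1 + 0.31·t(E) + 0.25·t(B) + 0.21·t(C)
t(B) = 1 + 0.23·t(E) + 0.29·t(B) + 0.17·t(C)
t(C) = 1 + 0.25·t(E) + 0.21·t(B) + 0.25·t(C)
Solving: t(E) = 3.8076, t(B) = 3.4997, t(C) = 3.5824.
Expected steps from B to D: 3.4997.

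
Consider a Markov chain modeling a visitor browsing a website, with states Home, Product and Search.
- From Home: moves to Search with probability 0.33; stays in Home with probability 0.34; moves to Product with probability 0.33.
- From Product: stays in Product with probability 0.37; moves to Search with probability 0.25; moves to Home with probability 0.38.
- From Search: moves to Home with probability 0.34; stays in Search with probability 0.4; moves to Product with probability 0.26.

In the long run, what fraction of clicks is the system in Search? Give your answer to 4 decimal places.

0.3273

Let the stationary distribution be π with π = πP and π_1 + π_2 + π_3 = 1.
π_1 = 0.34·π_1 + 0.38·π_2 + 0.34·π_3
π_2 = 0.33·π_1 + 0.37·π_2 + 0.26·π_3
Solving with the normalization constraint gives π = (0.3528, 0.3199, 0.3273).
So the stationary probability of Search is 0.3273.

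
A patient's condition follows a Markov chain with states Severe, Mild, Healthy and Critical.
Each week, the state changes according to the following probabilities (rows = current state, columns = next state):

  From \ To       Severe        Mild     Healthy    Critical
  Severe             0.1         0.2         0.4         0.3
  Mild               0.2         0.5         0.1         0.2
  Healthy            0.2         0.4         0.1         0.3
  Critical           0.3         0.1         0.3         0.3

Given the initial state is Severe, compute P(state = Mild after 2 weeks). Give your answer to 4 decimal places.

Propagate the distribution vector 2 weeks from Severe.
After 0 weeks: (1.0000, 0.0000, 0.0000, 0.0000)
After 1 week: (0.1000, 0.2000, 0.4000, 0.3000)
After 2 weeks: (0.2200, 0.3100, 0.1900, 0.2800)
P(in Mild after 2 weeks) = 0.3100

0.3100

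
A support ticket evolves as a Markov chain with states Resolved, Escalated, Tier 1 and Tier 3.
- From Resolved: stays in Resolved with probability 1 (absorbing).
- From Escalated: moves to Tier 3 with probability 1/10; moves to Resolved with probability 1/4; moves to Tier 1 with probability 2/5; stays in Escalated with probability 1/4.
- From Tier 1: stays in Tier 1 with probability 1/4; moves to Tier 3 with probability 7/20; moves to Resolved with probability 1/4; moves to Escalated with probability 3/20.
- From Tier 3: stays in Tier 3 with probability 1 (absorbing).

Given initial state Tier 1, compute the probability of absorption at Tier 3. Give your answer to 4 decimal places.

0.5522

Let h(s) be the probability of absorption at Tier 3 starting from transient state s. Then h(Tier 3) = 1 and h(Resolved) = 0. By first-step analysis:
h(Escalated) = 0.25·0 + 0.25·h(Escalated) + 0.4·h(Tier 1) + 0.1·1
h(Tier 1) = 0.25·0 + 0.15·h(Escalated) + 0.25·h(Tier 1) + 0.35·1
Solving: h(Escalated) = 0.4279, h(Tier 1) = 0.5522.
Starting from Tier 1, the probability is 0.5522.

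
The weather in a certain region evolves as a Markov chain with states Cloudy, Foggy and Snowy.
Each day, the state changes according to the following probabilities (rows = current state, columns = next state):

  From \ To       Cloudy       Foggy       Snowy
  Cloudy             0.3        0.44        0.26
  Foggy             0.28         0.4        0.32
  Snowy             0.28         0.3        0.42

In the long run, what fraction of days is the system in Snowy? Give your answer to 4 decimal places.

0.3365

Let the stationary distribution be π with π = πP and π_1 + π_2 + π_3 = 1.
π_1 = 0.3·π_1 + 0.28·π_2 + 0.28·π_3
π_2 = 0.44·π_1 + 0.4·π_2 + 0.3·π_3
Solving with the normalization constraint gives π = (0.2857, 0.3778, 0.3365).
So the stationary probability of Snowy is 0.3365.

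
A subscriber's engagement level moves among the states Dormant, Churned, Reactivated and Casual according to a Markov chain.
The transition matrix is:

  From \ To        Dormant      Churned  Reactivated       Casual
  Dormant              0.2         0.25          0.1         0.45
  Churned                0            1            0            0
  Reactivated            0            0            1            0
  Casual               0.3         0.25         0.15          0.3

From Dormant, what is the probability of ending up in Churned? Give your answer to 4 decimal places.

0.6765

Let h(s) be the probability of absorption at Churned starting from transient state s. Then h(Churned) = 1 and h(Reactivated) = 0. By first-step analysis:
h(Dormant) = 0.2·h(Dormant) + 0.25·1 + 0.1·0 + 0.45·h(Casual)
h(Casual) = 0.3·h(Dormant) + 0.25·1 + 0.15·0 + 0.3·h(Casual)
Solving: h(Dormant) = 0.6765, h(Casual) = 0.6471.
Starting from Dormant, the probability is 0.6765.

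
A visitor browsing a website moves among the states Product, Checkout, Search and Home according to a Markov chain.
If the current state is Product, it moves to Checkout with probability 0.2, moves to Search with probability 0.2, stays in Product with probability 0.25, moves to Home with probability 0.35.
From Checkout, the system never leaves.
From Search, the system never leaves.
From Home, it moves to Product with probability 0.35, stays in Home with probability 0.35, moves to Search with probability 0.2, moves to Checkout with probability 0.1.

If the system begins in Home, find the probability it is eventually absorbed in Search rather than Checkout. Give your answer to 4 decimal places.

Let h(s) be the probability of absorption at Search starting from transient state s. Then h(Search) = 1 and h(Checkout) = 0. By first-step analysis:
h(Product) = 0.25·h(Product) + 0.2·0 + 0.2·1 + 0.35·h(Home)
h(Home) = 0.35·h(Product) + 0.1·0 + 0.2·1 + 0.35·h(Home)
Solving: h(Product) = 0.5479, h(Home) = 0.6027.
Starting from Home, the probability is 0.6027.

0.6027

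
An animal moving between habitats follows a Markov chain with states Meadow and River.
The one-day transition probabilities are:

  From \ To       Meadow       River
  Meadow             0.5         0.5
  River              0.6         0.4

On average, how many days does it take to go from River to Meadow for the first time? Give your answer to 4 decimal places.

Let t(s) be the expected number of days to first reach Meadow from state s, with t(Meadow) = 0. Conditioning on the first day:
t(River) = 1 + 0.4·t(River)
Solving: t(River) = 1.6667.
Expected days from River to Meadow: 1.6667.

1.6667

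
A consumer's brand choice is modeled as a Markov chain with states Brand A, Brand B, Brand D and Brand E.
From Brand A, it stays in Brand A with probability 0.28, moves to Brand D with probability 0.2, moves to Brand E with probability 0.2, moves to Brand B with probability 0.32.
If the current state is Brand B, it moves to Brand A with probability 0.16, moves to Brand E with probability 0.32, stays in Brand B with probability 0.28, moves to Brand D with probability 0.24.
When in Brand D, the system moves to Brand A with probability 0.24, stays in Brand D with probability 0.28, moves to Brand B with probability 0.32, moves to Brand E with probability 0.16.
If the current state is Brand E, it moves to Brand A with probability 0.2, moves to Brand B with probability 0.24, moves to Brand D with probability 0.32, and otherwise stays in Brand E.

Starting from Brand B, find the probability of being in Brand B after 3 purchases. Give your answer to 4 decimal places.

Propagate the distribution vector 3 purchases from Brand B.
After 0 purchases: (0.0000, 1.0000, 0.0000, 0.0000)
After 1 purchase: (0.1600, 0.2800, 0.2400, 0.3200)
After 2 purchases: (0.2112, 0.2832, 0.2688, 0.2368)
After 3 purchases: (0.2163, 0.2897, 0.2612, 0.2327)
P(in Brand B after 3 purchases) = 0.2897

0.2897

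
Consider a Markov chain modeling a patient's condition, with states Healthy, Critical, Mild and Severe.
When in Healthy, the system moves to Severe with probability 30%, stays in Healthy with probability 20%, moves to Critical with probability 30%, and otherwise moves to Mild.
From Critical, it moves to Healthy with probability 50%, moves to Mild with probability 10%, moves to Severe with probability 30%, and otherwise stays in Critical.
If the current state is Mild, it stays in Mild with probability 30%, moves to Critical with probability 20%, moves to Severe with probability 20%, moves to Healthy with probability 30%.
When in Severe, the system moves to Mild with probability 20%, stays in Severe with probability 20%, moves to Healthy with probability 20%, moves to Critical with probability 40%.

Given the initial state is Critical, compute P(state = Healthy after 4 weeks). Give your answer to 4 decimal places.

0.2928

Propagate the distribution vector 4 weeks from Critical.
After 0 weeks: (0.0000, 1.0000, 0.0000, 0.0000)
After 1 week: (0.5000, 0.1000, 0.1000, 0.3000)
After 2 weeks: (0.2400, 0.3000, 0.2000, 0.2600)
After 3 weeks: (0.3100, 0.2460, 0.1900, 0.2540)
After 4 weeks: (0.2928, 0.2572, 0.1944, 0.2556)
P(in Healthy after 4 weeks) = 0.2928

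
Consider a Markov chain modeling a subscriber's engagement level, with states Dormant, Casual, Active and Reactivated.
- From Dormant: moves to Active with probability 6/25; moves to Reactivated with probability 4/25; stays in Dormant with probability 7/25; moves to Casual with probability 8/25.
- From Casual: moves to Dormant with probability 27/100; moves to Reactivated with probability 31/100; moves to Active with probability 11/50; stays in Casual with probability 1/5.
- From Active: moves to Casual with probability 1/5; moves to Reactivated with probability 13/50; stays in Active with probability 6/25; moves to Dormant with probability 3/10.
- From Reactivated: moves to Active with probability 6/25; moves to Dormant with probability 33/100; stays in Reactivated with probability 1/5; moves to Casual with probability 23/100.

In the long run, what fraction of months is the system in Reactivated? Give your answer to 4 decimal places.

0.2290

Let the stationary distribution be π with π = πP and π_1 + π_2 + π_3 + π_4 = 1.
π_1 = 0.28·π_1 + 0.27·π_2 + 0.3·π_3 + 0.33·π_4
π_2 = 0.32·π_1 + 0.2·π_2 + 0.2·π_3 + 0.23·π_4
π_3 = 0.24·π_1 + 0.22·π_2 + 0.24·π_3 + 0.24·π_4
Solving with the normalization constraint gives π = (0.2937, 0.2421, 0.2352, 0.2290).
So the stationary probability of Reactivated is 0.2290.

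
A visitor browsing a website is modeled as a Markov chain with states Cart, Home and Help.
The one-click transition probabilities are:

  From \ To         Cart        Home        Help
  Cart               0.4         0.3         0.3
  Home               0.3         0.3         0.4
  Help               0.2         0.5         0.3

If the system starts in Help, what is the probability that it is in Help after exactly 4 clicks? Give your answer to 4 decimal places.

0.3370

Propagate the distribution vector 4 clicks from Help.
After 0 clicks: (0.0000, 0.0000, 1.0000)
After 1 click: (0.2000, 0.5000, 0.3000)
After 2 clicks: (0.2900, 0.3600, 0.3500)
After 3 clicks: (0.2940, 0.3700, 0.3360)
After 4 clicks: (0.2958, 0.3672, 0.3370)
P(in Help after 4 clicks) = 0.3370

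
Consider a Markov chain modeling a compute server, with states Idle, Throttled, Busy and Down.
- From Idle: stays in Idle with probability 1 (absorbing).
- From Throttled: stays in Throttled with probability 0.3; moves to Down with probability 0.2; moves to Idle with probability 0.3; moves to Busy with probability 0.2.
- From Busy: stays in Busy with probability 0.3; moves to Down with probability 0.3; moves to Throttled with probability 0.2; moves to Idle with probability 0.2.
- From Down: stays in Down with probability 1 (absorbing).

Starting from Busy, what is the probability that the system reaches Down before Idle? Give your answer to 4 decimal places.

0.5556

Let h(s) be the probability of absorption at Down starting from transient state s. Then h(Down) = 1 and h(Idle) = 0. By first-step analysis:
h(Throttled) = 0.3·0 + 0.3·h(Throttled) + 0.2·h(Busy) + 0.2·1
h(Busy) = 0.2·0 + 0.2·h(Throttled) + 0.3·h(Busy) + 0.3·1
Solving: h(Throttled) = 0.4444, h(Busy) = 0.5556.
Starting from Busy, the probability is 0.5556.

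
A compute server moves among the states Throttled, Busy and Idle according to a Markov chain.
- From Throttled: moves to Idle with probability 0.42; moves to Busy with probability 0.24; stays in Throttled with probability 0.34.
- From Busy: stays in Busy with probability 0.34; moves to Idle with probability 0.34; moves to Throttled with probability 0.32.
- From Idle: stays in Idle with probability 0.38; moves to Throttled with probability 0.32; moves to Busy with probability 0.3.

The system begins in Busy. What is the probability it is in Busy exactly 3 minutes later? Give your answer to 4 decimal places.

Propagate the distribution vector 3 minutes from Busy.
After 0 minutes: (0.0000, 1.0000, 0.0000)
After 1 minute: (0.3200, 0.3400, 0.3400)
After 2 minutes: (0.3264, 0.2944, 0.3792)
After 3 minutes: (0.3265, 0.2922, 0.3813)
P(in Busy after 3 minutes) = 0.2922

0.2922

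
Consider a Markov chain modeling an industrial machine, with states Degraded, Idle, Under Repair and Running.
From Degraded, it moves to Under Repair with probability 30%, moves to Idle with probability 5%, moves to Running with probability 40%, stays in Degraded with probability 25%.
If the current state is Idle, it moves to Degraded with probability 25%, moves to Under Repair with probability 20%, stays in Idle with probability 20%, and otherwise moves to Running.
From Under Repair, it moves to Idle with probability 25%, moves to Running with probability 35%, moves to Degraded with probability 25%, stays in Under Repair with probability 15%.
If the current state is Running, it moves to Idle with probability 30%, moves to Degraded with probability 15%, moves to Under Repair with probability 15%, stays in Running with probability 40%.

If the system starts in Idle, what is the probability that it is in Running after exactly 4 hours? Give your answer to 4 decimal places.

Propagate the distribution vector 4 hours from Idle.
After 0 hours: (0.0000, 1.0000, 0.0000, 0.0000)
After 1 hour: (0.2500, 0.2000, 0.2000, 0.3500)
After 2 hours: (0.2150, 0.2075, 0.1975, 0.3800)
After 3 hours: (0.2120, 0.2156, 0.1926, 0.3798)
After 4 hours: (0.2120, 0.2158, 0.1926, 0.3796)
P(in Running after 4 hours) = 0.3796

0.3796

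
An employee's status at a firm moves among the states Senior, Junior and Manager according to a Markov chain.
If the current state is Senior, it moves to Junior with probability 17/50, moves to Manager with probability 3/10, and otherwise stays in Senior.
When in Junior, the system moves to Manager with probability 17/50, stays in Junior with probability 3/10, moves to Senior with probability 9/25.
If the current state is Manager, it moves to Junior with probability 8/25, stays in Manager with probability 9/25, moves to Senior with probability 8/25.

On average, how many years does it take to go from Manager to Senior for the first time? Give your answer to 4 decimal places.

3.0071

Let t(s) be the expected number of years to first reach Senior from state s, with t(Senior) = 0. Conditioning on the first year:
t(Junior) = 1 + 0.3·t(Junior) + 0.34·t(Manager)
t(Manager) = 1 + 0.32·t(Junior) + 0.36·t(Manager)
Solving: t(Junior) = 2.8892, t(Manager) = 3.0071.
Expected years from Manager to Senior: 3.0071.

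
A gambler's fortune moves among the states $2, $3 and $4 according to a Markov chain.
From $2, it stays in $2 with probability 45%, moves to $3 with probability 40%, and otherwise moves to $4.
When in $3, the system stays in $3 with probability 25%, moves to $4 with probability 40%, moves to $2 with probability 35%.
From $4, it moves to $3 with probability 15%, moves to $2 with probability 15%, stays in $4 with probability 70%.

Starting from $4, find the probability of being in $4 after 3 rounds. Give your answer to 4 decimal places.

Propagate the distribution vector 3 rounds from $4.
After 0 rounds: (0.0000, 0.0000, 1.0000)
After 1 round: (0.1500, 0.1500, 0.7000)
After 2 rounds: (0.2250, 0.2025, 0.5725)
After 3 rounds: (0.2580, 0.2265, 0.5155)
P(in $4 after 3 rounds) = 0.5155

0.5155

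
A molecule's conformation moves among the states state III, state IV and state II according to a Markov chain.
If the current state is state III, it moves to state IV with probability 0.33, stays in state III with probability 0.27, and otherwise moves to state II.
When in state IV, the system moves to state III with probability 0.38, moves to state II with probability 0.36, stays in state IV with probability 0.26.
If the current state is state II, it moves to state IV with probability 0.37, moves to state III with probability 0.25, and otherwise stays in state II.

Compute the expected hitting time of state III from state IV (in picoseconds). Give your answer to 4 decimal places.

Let t(s) be the expected number of picoseconds to first reach state III from state s, with t(state III) = 0. Conditioning on the first picosecond:
t(state IV) = 1 + 0.26·t(state IV) + 0.36·t(state II)
t(state II) = 1 + 0.37·t(state IV) + 0.38·t(state II)
Solving: t(state IV) = 3.0098, t(state II) = 3.4091.
Expected picoseconds from state IV to state III: 3.0098.

3.0098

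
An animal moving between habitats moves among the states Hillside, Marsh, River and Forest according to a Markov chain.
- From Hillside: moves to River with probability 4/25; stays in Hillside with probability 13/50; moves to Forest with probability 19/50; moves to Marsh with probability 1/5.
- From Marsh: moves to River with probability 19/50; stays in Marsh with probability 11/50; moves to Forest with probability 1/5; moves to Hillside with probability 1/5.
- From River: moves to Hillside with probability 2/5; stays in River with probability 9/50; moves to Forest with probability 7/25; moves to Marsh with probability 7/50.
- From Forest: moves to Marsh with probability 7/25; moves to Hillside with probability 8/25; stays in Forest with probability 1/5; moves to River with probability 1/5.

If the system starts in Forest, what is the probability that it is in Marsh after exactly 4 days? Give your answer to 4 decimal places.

0.2125

Propagate the distribution vector 4 days from Forest.
After 0 days: (0.0000, 0.0000, 0.0000, 1.0000)
After 1 day: (0.3200, 0.2800, 0.2000, 0.2000)
After 2 days: (0.2832, 0.2096, 0.2336, 0.2736)
After 3 days: (0.2965, 0.2121, 0.2217, 0.2697)
After 4 days: (0.2945, 0.2125, 0.2219, 0.2711)
P(in Marsh after 4 days) = 0.2125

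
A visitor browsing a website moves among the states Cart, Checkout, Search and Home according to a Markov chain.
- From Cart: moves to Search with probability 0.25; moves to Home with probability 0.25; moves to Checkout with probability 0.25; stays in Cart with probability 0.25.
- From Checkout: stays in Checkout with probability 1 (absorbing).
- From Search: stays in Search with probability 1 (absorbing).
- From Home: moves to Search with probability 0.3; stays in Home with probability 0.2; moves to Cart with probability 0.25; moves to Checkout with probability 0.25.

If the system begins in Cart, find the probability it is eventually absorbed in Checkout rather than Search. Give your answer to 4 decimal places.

0.4884

Let h(s) be the probability of absorption at Checkout starting from transient state s. Then h(Checkout) = 1 and h(Search) = 0. By first-step analysis:
h(Cart) = 0.25·h(Cart) + 0.25·1 + 0.25·0 + 0.25·h(Home)
h(Home) = 0.25·h(Cart) + 0.25·1 + 0.3·0 + 0.2·h(Home)
Solving: h(Cart) = 0.4884, h(Home) = 0.4651.
Starting from Cart, the probability is 0.4884.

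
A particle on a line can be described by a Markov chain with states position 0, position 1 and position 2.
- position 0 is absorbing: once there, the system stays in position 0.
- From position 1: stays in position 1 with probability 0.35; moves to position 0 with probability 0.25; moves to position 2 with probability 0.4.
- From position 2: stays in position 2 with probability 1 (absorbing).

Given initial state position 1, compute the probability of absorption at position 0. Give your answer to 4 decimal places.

0.3846

Let h(s) be the probability of absorption at position 0 starting from transient state s. Then h(position 0) = 1 and h(position 2) = 0. By first-step analysis:
h(position 1) = 0.25·1 + 0.35·h(position 1) + 0.4·0
Solving: h(position 1) = 0.3846.
Starting from position 1, the probability is 0.3846.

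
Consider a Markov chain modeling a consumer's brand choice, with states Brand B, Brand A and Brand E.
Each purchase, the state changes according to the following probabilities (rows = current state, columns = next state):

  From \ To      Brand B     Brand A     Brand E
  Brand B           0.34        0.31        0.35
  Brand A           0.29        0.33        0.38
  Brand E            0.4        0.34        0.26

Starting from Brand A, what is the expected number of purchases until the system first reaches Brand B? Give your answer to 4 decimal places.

3.0551

Let t(s) be the expected number of purchases to first reach Brand B from state s, with t(Brand B) = 0. Conditioning on the first purchase:
t(Brand A) = 1 + 0.33·t(Brand A) + 0.38·t(Brand E)
t(Brand E) = 1 + 0.34·t(Brand A) + 0.26·t(Brand E)
Solving: t(Brand A) = 3.0551, t(Brand E) = 2.7550.
Expected purchases from Brand A to Brand B: 3.0551.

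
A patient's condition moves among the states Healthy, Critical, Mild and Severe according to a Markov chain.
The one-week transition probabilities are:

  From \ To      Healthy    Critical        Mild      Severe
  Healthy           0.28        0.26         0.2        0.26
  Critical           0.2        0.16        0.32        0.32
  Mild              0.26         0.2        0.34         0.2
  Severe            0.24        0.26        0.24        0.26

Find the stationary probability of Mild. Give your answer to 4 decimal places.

Let the stationary distribution be π with π = πP and π_1 + π_2 + π_3 + π_4 = 1.
π_1 = 0.28·π_1 + 0.2·π_2 + 0.26·π_3 + 0.24·π_4
π_2 = 0.26·π_1 + 0.16·π_2 + 0.2·π_3 + 0.26·π_4
π_3 = 0.2·π_1 + 0.32·π_2 + 0.34·π_3 + 0.24·π_4
Solving with the normalization constraint gives π = (0.2465, 0.2213, 0.2754, 0.2568).
So the stationary probability of Mild is 0.2754.

0.2754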